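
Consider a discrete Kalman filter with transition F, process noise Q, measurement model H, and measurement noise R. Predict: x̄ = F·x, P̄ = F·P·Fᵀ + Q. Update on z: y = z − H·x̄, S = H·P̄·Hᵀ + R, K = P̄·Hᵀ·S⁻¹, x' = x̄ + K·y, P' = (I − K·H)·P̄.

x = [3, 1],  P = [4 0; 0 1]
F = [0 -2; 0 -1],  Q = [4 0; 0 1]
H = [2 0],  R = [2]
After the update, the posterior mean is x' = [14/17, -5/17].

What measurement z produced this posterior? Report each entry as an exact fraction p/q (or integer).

z = [2]

x̄ = F·x = [-2, -1]
P̄ = F·P·Fᵀ + Q = [8 2; 2 2]
S = H·P̄·Hᵀ + R = [34]
K = P̄·Hᵀ·S⁻¹ = [8/17; 2/17]
x' − x̄ = [48/17, 12/17] = K·y
y = (KᵀK)⁻¹·Kᵀ·(x' − x̄) = [6]
z = y + H·x̄ = [6] + [-4] = [2]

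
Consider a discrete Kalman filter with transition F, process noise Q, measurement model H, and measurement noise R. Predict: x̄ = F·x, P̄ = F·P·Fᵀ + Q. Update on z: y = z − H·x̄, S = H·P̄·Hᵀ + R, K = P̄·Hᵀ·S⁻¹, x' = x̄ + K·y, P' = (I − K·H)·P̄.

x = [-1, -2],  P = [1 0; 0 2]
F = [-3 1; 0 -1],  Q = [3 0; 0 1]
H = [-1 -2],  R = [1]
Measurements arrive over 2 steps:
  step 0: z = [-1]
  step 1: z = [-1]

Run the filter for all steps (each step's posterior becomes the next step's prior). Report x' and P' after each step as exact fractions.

step 0: x̄ = F·x = [1, 2]
step 0: P̄ = F·P·Fᵀ + Q = [14 -2; -2 3]
step 0: y = z − H·x̄ = [4]
step 0: S = H·P̄·Hᵀ + R = [19]
step 0: K = P̄·Hᵀ·S⁻¹ = [-10/19; -4/19]
step 0: x' = x̄ + K·y = [-21/19, 22/19]
step 0: P' = (I − K·H)·P̄ = [166/19 -78/19; -78/19 41/19]
step 1: x̄ = F·x = [85/19, -22/19]
step 1: P̄ = F·P·Fᵀ + Q = [2060/19 -275/19; -275/19 60/19]
step 1: y = z − H·x̄ = [22/19]
step 1: S = H·P̄·Hᵀ + R = [1219/19]
step 1: K = P̄·Hᵀ·S⁻¹ = [-1510/1219; 155/1219]
step 1: x' = x̄ + K·y = [3705/1219, -1232/1219]
step 1: P' = (I − K·H)·P̄ = [12160/1219 -5325/1219; -5325/1219 2585/1219]

step 0: x' = [-21/19, 22/19], P' = [166/19 -78/19; -78/19 41/19]
step 1: x' = [3705/1219, -1232/1219], P' = [12160/1219 -5325/1219; -5325/1219 2585/1219]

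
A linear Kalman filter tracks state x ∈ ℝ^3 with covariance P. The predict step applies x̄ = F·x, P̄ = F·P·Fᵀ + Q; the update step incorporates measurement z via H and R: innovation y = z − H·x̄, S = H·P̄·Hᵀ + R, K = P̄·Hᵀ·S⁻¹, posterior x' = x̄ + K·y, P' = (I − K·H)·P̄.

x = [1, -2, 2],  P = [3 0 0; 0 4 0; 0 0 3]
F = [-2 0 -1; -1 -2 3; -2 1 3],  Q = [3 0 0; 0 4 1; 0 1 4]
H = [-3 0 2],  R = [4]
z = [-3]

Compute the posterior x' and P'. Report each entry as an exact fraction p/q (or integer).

x̄ = F·x = [-4, 9, 2]
P̄ = F·P·Fᵀ + Q = [18 -3 3; -3 50 26; 3 26 47]
y = z − H·x̄ = [-19]
S = H·P̄·Hᵀ + R = [318]
K = P̄·Hᵀ·S⁻¹ = [-8/53; 61/318; 85/318]
x' = x̄ + K·y = [-60/53, 1703/318, -979/318]
P' = (I − K·H)·P̄ = [570/53 329/53 839/53; 329/53 12179/318 3083/318; 839/53 3083/318 7721/318]

x' = [-60/53, 1703/318, -979/318]
P' = [570/53 329/53 839/53; 329/53 12179/318 3083/318; 839/53 3083/318 7721/318]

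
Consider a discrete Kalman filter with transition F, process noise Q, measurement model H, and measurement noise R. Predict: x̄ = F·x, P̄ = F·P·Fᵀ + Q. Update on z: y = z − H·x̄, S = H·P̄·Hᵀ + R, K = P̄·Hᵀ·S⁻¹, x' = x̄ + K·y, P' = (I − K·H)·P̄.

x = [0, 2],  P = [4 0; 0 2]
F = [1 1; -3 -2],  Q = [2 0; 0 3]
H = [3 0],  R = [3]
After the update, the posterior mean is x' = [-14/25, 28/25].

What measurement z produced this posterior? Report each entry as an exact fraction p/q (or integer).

x̄ = F·x = [2, -4]
P̄ = F·P·Fᵀ + Q = [8 -16; -16 47]
S = H·P̄·Hᵀ + R = [75]
K = P̄·Hᵀ·S⁻¹ = [8/25; -16/25]
x' − x̄ = [-64/25, 128/25] = K·y
y = (KᵀK)⁻¹·Kᵀ·(x' − x̄) = [-8]
z = y + H·x̄ = [-8] + [6] = [-2]

z = [-2]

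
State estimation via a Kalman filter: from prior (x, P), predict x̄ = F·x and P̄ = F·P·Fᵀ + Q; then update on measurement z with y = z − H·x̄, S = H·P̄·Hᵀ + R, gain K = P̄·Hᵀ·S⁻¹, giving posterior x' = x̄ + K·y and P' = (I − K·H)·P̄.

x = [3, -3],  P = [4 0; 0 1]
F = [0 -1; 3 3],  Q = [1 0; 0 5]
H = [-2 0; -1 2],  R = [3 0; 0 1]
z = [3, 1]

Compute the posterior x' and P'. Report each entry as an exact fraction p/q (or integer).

x̄ = F·x = [3, 0]
P̄ = F·P·Fᵀ + Q = [2 -3; -3 50]
y = z − H·x̄ = [9, 4]
S = H·P̄·Hᵀ + R = [11 16; 16 215]
K = P̄·Hᵀ·S⁻¹ = [-244/703 -8/703; -358/2109 1037/2109]
x' = x̄ + K·y = [-119/703, 926/2109]
P' = (I − K·H)·P̄ = [366/703 179/703; 179/703 787/2109]

x' = [-119/703, 926/2109]
P' = [366/703 179/703; 179/703 787/2109]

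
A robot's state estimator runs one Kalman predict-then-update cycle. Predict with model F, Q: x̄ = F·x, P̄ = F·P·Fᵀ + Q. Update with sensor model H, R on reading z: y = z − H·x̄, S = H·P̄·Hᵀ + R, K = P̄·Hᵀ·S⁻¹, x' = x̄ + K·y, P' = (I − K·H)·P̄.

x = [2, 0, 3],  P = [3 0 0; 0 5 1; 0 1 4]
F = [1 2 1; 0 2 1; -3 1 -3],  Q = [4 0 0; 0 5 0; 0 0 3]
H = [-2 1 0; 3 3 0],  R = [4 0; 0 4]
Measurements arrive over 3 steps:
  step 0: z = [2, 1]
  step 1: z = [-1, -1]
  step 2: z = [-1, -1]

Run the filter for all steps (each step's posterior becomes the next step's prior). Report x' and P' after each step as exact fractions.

step 0: x' = [-479/1391, 4644/6955, -79938/6955], P' = [616/1391 -1988/6955 -3844/6955; -1988/6955 3964/6955 3948/6955; -3844/6955 3948/6955 384732/6955]
step 1: x' = [1041475/9685676, -8918139/19371352, 1977687/234520], P' = [1042994/2421419 -659025/2421419 -14431/29315; -659025/2421419 2689789/4842838 -3177/58630; -14431/29315 -3177/58630 15146227/293150]
step 2: x' = [23431488718/118913775741, -19548251360/39637925247, -2435306279893/475655102964], P' = [2611704351656/6064602562791 -550085063116/2021534187597 -3000500870744/6064602562791; -550085063116/2021534187597 374197044908/673844729199 -127084157312/2021534187597; -3000500870744/6064602562791 -127084157312/2021534187597 320464362855044/6064602562791]

step 0: x̄ = F·x = [5, 3, -15]
step 0: P̄ = F·P·Fᵀ + Q = [35 28 -16; 28 33 -7; -16 -7 65]
step 0: y = z − H·x̄ = [9, -23]
step 0: S = H·P̄·Hᵀ + R = [65 -195; -195 1120]
step 0: K = P̄·Hᵀ·S⁻¹ = [-2037/6955 63/535; 397/1391 114/535; 2909/6955 6/535]
step 0: x' = x̄ + K·y = [-479/1391, 4644/6955, -79938/6955]
step 0: P' = (I − K·H)·P̄ = [616/1391 -1988/6955 -3844/6955; -1988/6955 3964/6955 3948/6955; -3844/6955 3948/6955 384732/6955]
step 1: x̄ = F·x = [-14609/1391, -14130/1391, 251643/6955]
step 1: P̄ = F·P·Fᵀ + Q = [86328/1391 81712/1391 -1142244/6955; 81712/1391 90231/1391 -1142548/6955; -1142244/6955 -1142548/6955 686837/1391]
step 1: y = z − H·x̄ = [-16479/1391, 84826/1391]
step 1: S = H·P̄·Hᵀ + R = [114259/1391 -492411/1391; -492411/1391 3065411/1391]
step 1: K = P̄·Hᵀ·S⁻¹ = [-2745013/9685676 1151907/9685676; 5325889/19371352 4115217/19371352; 54547/234520 -96117/234520]
step 1: x' = x̄ + K·y = [1041475/9685676, -8918139/19371352, 1977687/234520]
step 1: P' = (I − K·H)·P̄ = [1042994/2421419 -659025/2421419 -14431/29315; -659025/2421419 2689789/4842838 -3177/58630; -14431/29315 -3177/58630 15146227/293150]
step 2: x̄ = F·x = [738018091/96856760, 727603341/96856760, -114826779/4402580]
step 2: P̄ = F·P·Fᵀ + Q = [6783557071/121070950 6372626101/121070950 -828771634/5503225; 6372626101/121070950 7103483381/121070950 -828289804/5503225; -828771634/5503225 -828289804/5503225 2561936392/5503225]
step 2: y = z − H·x̄ = [50121237/7450520, -51065012/1100645]
step 2: S = H·P̄·Hᵀ + R = [710114697/9313150 -134646051/423325; -134646051/423325 10917041713/5503225]
step 2: K = P̄·Hᵀ·S⁻¹ = [-1718415973165/6064602562791 240362290577/2021534187597; 555690315239/2021534187597 143126517902/673844729199; 1404937317388/6064602562791 -845438335670/2021534187597]
step 2: x' = x̄ + K·y = [23431488718/118913775741, -19548251360/39637925247, -2435306279893/475655102964]
step 2: P' = (I − K·H)·P̄ = [2611704351656/6064602562791 -550085063116/2021534187597 -3000500870744/6064602562791; -550085063116/2021534187597 374197044908/673844729199 -127084157312/2021534187597; -3000500870744/6064602562791 -127084157312/2021534187597 320464362855044/6064602562791]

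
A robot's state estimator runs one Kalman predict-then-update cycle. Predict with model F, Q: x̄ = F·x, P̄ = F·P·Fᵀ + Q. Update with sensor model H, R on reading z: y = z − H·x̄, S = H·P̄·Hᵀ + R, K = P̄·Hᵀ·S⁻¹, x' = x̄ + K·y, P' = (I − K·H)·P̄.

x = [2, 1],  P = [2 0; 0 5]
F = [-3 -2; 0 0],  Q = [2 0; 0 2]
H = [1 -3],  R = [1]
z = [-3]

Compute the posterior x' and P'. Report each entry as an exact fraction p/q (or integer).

x̄ = F·x = [-8, 0]
P̄ = F·P·Fᵀ + Q = [40 0; 0 2]
y = z − H·x̄ = [5]
S = H·P̄·Hᵀ + R = [59]
K = P̄·Hᵀ·S⁻¹ = [40/59; -6/59]
x' = x̄ + K·y = [-272/59, -30/59]
P' = (I − K·H)·P̄ = [760/59 240/59; 240/59 82/59]

x' = [-272/59, -30/59]
P' = [760/59 240/59; 240/59 82/59]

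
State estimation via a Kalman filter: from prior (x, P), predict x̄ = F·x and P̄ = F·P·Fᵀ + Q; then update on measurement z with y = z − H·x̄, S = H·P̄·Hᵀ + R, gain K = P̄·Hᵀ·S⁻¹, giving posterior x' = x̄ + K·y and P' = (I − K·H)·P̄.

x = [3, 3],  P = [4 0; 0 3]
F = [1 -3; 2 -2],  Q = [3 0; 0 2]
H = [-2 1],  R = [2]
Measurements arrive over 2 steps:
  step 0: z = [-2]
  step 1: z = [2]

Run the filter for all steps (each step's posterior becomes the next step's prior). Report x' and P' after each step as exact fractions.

step 0: x' = [51/16, 77/16], P' = [103/16 185/16; 185/16 359/16]
step 1: x' = [-179/250, 33/50], P' = [809/375 232/75; 232/75 86/15]

step 0: x̄ = F·x = [-6, 0]
step 0: P̄ = F·P·Fᵀ + Q = [34 26; 26 30]
step 0: y = z − H·x̄ = [-14]
step 0: S = H·P̄·Hᵀ + R = [64]
step 0: K = P̄·Hᵀ·S⁻¹ = [-21/32; -11/32]
step 0: x' = x̄ + K·y = [51/16, 77/16]
step 0: P' = (I − K·H)·P̄ = [103/16 185/16; 185/16 359/16]
step 1: x̄ = F·x = [-45/4, -13/4]
step 1: P̄ = F·P·Fᵀ + Q = [142 55; 55 25]
step 1: y = z − H·x̄ = [-69/4]
step 1: S = H·P̄·Hᵀ + R = [375]
step 1: K = P̄·Hᵀ·S⁻¹ = [-229/375; -17/75]
step 1: x' = x̄ + K·y = [-179/250, 33/50]
step 1: P' = (I − K·H)·P̄ = [809/375 232/75; 232/75 86/15]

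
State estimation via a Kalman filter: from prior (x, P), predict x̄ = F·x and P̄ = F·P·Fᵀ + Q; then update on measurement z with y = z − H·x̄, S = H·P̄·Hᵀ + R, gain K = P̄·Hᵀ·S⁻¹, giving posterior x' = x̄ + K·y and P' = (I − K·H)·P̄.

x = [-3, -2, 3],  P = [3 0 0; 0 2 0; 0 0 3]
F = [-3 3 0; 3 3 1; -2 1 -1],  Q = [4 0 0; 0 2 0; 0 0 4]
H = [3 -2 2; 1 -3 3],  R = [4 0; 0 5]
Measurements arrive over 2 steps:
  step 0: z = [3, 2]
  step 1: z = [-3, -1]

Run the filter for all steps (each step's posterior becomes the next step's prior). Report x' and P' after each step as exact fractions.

step 0: x' = [36629/66663, -77948/22221, -64595/22221], P' = [72380/66663 21148/22221 3208/22221; 21148/22221 39131/7407 31919/7407; 3208/22221 31919/7407 31787/7407]
step 1: x' = [-2837561083/2193714321, -4217556592/3656190535, -3451476317/3656190535], P' = [2439179708/2193714321 692947156/731238107 81745584/731238107; 692947156/731238107 15147585926/3656190535 11502599036/3656190535; 81745584/731238107 11502599036/3656190535 11454379716/3656190535]

step 0: x̄ = F·x = [3, -12, 1]
step 0: P̄ = F·P·Fᵀ + Q = [49 -9 24; -9 50 -15; 24 -15 21]
step 0: y = z − H·x̄ = [-32, -40]
step 0: S = H·P̄·Hᵀ + R = [1245 1116; 1116 1161]
step 0: K = P̄·Hᵀ·S⁻¹ = [9125/22221 -17816/66663; 1681/7407 -8752/22221; 736/7407 404/22221]
step 0: x' = x̄ + K·y = [36629/66663, -77948/22221, -64595/22221]
step 0: P' = (I − K·H)·P̄ = [72380/66663 21148/22221 3208/22221; 21148/22221 39131/7407 31919/7407; 3208/22221 31919/7407 31787/7407]
step 1: x̄ = F·x = [-270473/22221, -29090/2469, -113317/66663]
step 1: P̄ = F·P·Fᵀ + Q = [327299/7407 41372/823 28960/22221; 41372/823 88442/823 -17660/2469; 28960/22221 -17660/2469 404612/66663]
step 1: y = z − H·x̄ = [890042/66663, -141287/7407]
step 1: S = H·P̄·Hᵀ + R = [21695063/66663 2673625/7407; 2673625/7407 745580/823]
step 1: K = P̄·Hᵀ·S⁻¹ = [304194141/731238107 -612326888/2193714321; 155211678/731238107 -1494044978/3656190535; 56487256/731238107 52813992/3656190535]
step 1: x' = x̄ + K·y = [-2837561083/2193714321, -4217556592/3656190535, -3451476317/3656190535]
step 1: P' = (I − K·H)·P̄ = [2439179708/2193714321 692947156/731238107 81745584/731238107; 692947156/731238107 15147585926/3656190535 11502599036/3656190535; 81745584/731238107 11502599036/3656190535 11454379716/3656190535]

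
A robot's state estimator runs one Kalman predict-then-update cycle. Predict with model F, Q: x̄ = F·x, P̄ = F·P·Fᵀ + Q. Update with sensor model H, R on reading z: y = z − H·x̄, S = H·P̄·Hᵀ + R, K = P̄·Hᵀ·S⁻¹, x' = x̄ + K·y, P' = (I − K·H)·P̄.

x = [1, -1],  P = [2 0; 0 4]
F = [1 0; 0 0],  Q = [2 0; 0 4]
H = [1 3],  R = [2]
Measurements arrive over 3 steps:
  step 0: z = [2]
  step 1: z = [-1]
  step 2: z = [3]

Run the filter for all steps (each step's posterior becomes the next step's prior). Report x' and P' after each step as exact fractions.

step 0: x̄ = F·x = [1, 0]
step 0: P̄ = F·P·Fᵀ + Q = [4 0; 0 4]
step 0: y = z − H·x̄ = [1]
step 0: S = H·P̄·Hᵀ + R = [42]
step 0: K = P̄·Hᵀ·S⁻¹ = [2/21; 2/7]
step 0: x' = x̄ + K·y = [23/21, 2/7]
step 0: P' = (I − K·H)·P̄ = [76/21 -8/7; -8/7 4/7]
step 1: x̄ = F·x = [23/21, 0]
step 1: P̄ = F·P·Fᵀ + Q = [118/21 0; 0 4]
step 1: y = z − H·x̄ = [-44/21]
step 1: S = H·P̄·Hᵀ + R = [916/21]
step 1: K = P̄·Hᵀ·S⁻¹ = [59/458; 63/229]
step 1: x' = x̄ + K·y = [189/229, -132/229]
step 1: P' = (I − K·H)·P̄ = [1121/229 -354/229; -354/229 160/229]
step 2: x̄ = F·x = [189/229, 0]
step 2: P̄ = F·P·Fᵀ + Q = [1579/229 0; 0 4]
step 2: y = z − H·x̄ = [498/229]
step 2: S = H·P̄·Hᵀ + R = [10281/229]
step 2: K = P̄·Hᵀ·S⁻¹ = [1579/10281; 916/3427]
step 2: x' = x̄ + K·y = [3973/3427, 1992/3427]
step 2: P' = (I − K·H)·P̄ = [60002/10281 -6316/3427; -6316/3427 2716/3427]

step 0: x' = [23/21, 2/7], P' = [76/21 -8/7; -8/7 4/7]
step 1: x' = [189/229, -132/229], P' = [1121/229 -354/229; -354/229 160/229]
step 2: x' = [3973/3427, 1992/3427], P' = [60002/10281 -6316/3427; -6316/3427 2716/3427]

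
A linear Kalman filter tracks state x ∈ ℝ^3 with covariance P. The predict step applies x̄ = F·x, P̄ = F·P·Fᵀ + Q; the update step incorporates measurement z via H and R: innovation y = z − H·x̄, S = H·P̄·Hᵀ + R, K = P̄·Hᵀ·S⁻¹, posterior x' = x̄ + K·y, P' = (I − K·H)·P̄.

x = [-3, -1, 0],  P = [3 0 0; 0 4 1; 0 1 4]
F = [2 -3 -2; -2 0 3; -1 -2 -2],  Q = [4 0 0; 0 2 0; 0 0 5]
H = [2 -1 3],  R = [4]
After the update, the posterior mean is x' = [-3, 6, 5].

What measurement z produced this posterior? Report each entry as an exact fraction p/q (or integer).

x̄ = F·x = [-3, 6, 5]
P̄ = F·P·Fᵀ + Q = [80 -45 44; -45 50 -24; 44 -24 48]
S = H·P̄·Hᵀ + R = [1658]
K = P̄·Hᵀ·S⁻¹ = [337/1658; -106/829; 128/829]
x' − x̄ = [0, 0, 0] = K·y
y = (KᵀK)⁻¹·Kᵀ·(x' − x̄) = [0]
z = y + H·x̄ = [0] + [3] = [3]

z = [3]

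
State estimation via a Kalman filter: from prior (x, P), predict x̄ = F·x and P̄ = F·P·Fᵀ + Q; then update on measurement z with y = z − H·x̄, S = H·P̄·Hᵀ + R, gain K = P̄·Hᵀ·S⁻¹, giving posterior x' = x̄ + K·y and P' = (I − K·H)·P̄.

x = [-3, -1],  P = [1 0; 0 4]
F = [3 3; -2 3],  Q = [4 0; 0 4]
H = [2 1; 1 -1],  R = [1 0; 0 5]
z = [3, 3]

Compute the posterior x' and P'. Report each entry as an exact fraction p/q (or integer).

x' = [8127/6571, 3219/6571]
P' = [7781/13142 -5577/6571; -5577/6571 13298/6571]

x̄ = F·x = [-12, 3]
P̄ = F·P·Fᵀ + Q = [49 30; 30 44]
y = z − H·x̄ = [24, 18]
S = H·P̄·Hᵀ + R = [361 24; 24 38]
K = P̄·Hᵀ·S⁻¹ = [2204/6571 3787/13142; 2144/6571 -3775/6571]
x' = x̄ + K·y = [8127/6571, 3219/6571]
P' = (I − K·H)·P̄ = [7781/13142 -5577/6571; -5577/6571 13298/6571]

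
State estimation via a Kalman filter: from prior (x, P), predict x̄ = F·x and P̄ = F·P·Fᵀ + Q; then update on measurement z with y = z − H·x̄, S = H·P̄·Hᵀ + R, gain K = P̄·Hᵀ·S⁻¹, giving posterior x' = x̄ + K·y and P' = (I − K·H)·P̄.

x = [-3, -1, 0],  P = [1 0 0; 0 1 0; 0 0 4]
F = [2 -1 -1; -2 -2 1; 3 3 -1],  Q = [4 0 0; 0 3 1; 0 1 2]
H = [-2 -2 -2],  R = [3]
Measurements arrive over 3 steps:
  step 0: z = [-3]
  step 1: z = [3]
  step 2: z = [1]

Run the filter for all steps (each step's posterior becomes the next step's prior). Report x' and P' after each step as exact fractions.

step 0: x' = [31/33, 60/11, -172/33], P' = [503/99 -86/33 -203/99; -86/33 149/11 -367/33; -203/99 -367/33 1352/99]
step 1: x' = [-4158/893, -540/47, 13155/893], P' = [381101/33041 28929/1739 -914390/33041; 28929/1739 146181/1739 -176001/1739; -914390/33041 -176001/1739 4283534/33041]
step 2: x' = [26173127/54352059, 187439333/54352059, -243583747/54352059], P' = [962044585/54352059 2223601801/54352059 -3166802540/54352059; 2223601801/54352059 9878735839/54352059 -12165325250/54352059; -3166802540/54352059 -12165325250/54352059 15416961256/54352059]

step 0: x̄ = F·x = [-5, 8, -12]
step 0: P̄ = F·P·Fᵀ + Q = [13 -6 7; -6 15 -15; 7 -15 24]
step 0: y = z − H·x̄ = [-21]
step 0: S = H·P̄·Hᵀ + R = [99]
step 0: K = P̄·Hᵀ·S⁻¹ = [-28/99; 4/33; -32/99]
step 0: x' = x̄ + K·y = [31/33, 60/11, -172/33]
step 0: P' = (I − K·H)·P̄ = [503/99 -86/33 -203/99; -86/33 149/11 -367/33; -203/99 -367/33 1352/99]
step 1: x̄ = F·x = [18/11, -18, 805/33]
step 1: P̄ = F·P·Fᵀ + Q = [527/11 -21 310/11; -21 123 -159; 310/11 -159 21326/99]
step 1: y = z − H·x̄ = [629/33]
step 1: S = H·P̄·Hᵀ + R = [33041/99]
step 1: K = P̄·Hᵀ·S⁻¹ = [-10908/33041; 594/1739; -16750/33041]
step 1: x' = x̄ + K·y = [-4158/893, -540/47, 13155/893]
step 1: P' = (I − K·H)·P̄ = [381101/33041 28929/1739 -914390/33041; 28929/1739 146181/1739 -176001/1739; -914390/33041 -176001/1739 4283534/33041]
step 2: x̄ = F·x = [-11211/893, 41991/893, -56409/893]
step 2: P̄ = F·P·Fᵀ + Q = [3488459/33041 -8353941/33041 11146764/33041; -8353941/33041 38447661/33041 -51089590/33041; 11146764/33041 -51089590/33041 68220648/33041]
step 2: y = z − H·x̄ = [-50365/893]
step 2: S = H·P̄·Hᵀ + R = [54352059/33041]
step 2: K = P̄·Hᵀ·S⁻¹ = [-12562564/54352059; 41991740/54352059; -56555644/54352059]
step 2: x' = x̄ + K·y = [26173127/54352059, 187439333/54352059, -243583747/54352059]
step 2: P' = (I − K·H)·P̄ = [962044585/54352059 2223601801/54352059 -3166802540/54352059; 2223601801/54352059 9878735839/54352059 -12165325250/54352059; -3166802540/54352059 -12165325250/54352059 15416961256/54352059]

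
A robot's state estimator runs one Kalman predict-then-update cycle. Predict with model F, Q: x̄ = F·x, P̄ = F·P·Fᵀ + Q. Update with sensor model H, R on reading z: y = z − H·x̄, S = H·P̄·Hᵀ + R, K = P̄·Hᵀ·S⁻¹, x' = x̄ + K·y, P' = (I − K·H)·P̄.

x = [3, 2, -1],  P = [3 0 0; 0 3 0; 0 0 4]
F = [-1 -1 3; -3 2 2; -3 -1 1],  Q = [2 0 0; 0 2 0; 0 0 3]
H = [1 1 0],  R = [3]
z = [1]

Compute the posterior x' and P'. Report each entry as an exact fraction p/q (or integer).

x' = [-64/79, 119/79, -524/79]
P' = [1911/158 -849/79 29/158; -849/79 975/79 65/79; 29/158 65/79 3037/158]

x̄ = F·x = [-8, -7, -12]
P̄ = F·P·Fᵀ + Q = [44 27 24; 27 57 29; 24 29 37]
y = z − H·x̄ = [16]
S = H·P̄·Hᵀ + R = [158]
K = P̄·Hᵀ·S⁻¹ = [71/158; 42/79; 53/158]
x' = x̄ + K·y = [-64/79, 119/79, -524/79]
P' = (I − K·H)·P̄ = [1911/158 -849/79 29/158; -849/79 975/79 65/79; 29/158 65/79 3037/158]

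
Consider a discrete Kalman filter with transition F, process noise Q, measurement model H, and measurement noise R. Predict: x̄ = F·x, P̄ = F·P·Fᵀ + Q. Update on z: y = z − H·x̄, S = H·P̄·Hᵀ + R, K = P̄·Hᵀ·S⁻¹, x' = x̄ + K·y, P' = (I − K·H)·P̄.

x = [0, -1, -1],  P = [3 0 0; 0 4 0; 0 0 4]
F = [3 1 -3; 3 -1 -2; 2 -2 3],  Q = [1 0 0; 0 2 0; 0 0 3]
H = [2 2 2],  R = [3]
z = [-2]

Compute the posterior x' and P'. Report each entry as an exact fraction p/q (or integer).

x' = [66/923, 809/923, -1783/923]
P' = [31080/923 8493/923 -39306/923; 8493/923 6811/923 -15010/923; -39306/923 -15010/923 54445/923]

x̄ = F·x = [2, 3, -1]
P̄ = F·P·Fᵀ + Q = [68 47 -26; 47 49 2; -26 2 67]
y = z − H·x̄ = [-10]
S = H·P̄·Hᵀ + R = [923]
K = P̄·Hᵀ·S⁻¹ = [178/923; 196/923; 86/923]
x' = x̄ + K·y = [66/923, 809/923, -1783/923]
P' = (I − K·H)·P̄ = [31080/923 8493/923 -39306/923; 8493/923 6811/923 -15010/923; -39306/923 -15010/923 54445/923]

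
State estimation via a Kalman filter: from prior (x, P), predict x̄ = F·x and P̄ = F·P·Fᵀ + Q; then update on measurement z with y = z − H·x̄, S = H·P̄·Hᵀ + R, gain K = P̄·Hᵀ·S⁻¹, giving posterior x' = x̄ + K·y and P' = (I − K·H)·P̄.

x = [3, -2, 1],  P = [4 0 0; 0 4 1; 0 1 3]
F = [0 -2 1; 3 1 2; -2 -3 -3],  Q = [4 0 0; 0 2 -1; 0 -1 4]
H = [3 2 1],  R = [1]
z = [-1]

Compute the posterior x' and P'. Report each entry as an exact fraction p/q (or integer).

x̄ = F·x = [5, 9, -3]
P̄ = F·P·Fᵀ + Q = [19 -5 18; -5 58 -64; 18 -64 101]
y = z − H·x̄ = [-31]
S = H·P̄·Hᵀ + R = [297]
K = P̄·Hᵀ·S⁻¹ = [65/297; 37/297; 1/11]
x' = x̄ + K·y = [-530/297, 1526/297, -64/11]
P' = (I − K·H)·P̄ = [1418/297 -3890/297 133/11; -3890/297 15857/297 -741/11; 133/11 -741/11 1084/11]

x' = [-530/297, 1526/297, -64/11]
P' = [1418/297 -3890/297 133/11; -3890/297 15857/297 -741/11; 133/11 -741/11 1084/11]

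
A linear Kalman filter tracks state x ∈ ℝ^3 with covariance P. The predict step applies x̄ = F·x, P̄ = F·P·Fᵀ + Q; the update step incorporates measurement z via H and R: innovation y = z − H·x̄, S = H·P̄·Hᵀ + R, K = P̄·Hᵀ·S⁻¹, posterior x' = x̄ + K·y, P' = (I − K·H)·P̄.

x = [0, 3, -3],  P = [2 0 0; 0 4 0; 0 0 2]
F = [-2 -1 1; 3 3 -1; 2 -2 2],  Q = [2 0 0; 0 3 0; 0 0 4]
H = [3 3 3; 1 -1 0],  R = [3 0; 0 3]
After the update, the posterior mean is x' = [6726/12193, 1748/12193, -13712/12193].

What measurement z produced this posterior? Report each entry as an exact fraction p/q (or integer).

x̄ = F·x = [-6, 12, -12]
P̄ = F·P·Fᵀ + Q = [16 -26 4; -26 59 -16; 4 -16 36]
S = H·P̄·Hᵀ + R = [318 -69; -69 130]
K = P̄·Hᵀ·S⁻¹ = [186/12193 4038/12193; 255/12193 -7837/12193; 3580/12193 3776/12193]
x' − x̄ = [79884/12193, -144568/12193, 132604/12193] = K·y
y = (KᵀK)⁻¹·Kᵀ·(x' − x̄) = [17, 19]
z = y + H·x̄ = [17, 19] + [-18, -18] = [-1, 1]

z = [-1, 1]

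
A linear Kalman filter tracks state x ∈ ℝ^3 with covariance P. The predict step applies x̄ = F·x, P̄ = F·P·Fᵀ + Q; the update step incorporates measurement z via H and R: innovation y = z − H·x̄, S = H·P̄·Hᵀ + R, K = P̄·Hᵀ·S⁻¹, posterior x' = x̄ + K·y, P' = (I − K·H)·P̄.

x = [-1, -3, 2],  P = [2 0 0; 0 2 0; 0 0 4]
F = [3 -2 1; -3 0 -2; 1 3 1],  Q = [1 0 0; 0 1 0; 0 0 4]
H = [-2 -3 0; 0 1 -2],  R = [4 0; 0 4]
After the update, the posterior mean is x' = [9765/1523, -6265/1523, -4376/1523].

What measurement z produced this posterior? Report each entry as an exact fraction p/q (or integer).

x̄ = F·x = [5, -1, -8]
P̄ = F·P·Fᵀ + Q = [31 -26 -2; -26 35 -14; -2 -14 28]
S = H·P̄·Hᵀ + R = [131 -145; -145 207]
K = P̄·Hᵀ·S⁻¹ = [61/3046 -281/3046; -459/1523 142/1523; -157/1523 -625/1523]
x' − x̄ = [2150/1523, -4742/1523, 7808/1523] = K·y
y = (KᵀK)⁻¹·Kᵀ·(x' − x̄) = [6, -14]
z = y + H·x̄ = [6, -14] + [-7, 15] = [-1, 1]

z = [-1, 1]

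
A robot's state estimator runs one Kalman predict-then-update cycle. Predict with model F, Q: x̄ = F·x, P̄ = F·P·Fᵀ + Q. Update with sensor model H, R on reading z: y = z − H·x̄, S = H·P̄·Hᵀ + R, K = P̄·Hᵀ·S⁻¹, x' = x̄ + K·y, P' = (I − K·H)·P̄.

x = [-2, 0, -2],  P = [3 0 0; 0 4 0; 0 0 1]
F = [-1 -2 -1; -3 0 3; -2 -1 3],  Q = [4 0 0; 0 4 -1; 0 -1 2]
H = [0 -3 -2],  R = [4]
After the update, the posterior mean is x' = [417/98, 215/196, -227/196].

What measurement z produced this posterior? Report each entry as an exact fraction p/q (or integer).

x̄ = F·x = [4, 0, -2]
P̄ = F·P·Fᵀ + Q = [24 6 11; 6 40 26; 11 26 27]
S = H·P̄·Hᵀ + R = [784]
K = P̄·Hᵀ·S⁻¹ = [-5/98; -43/196; -33/196]
x' − x̄ = [25/98, 215/196, 165/196] = K·y
y = (KᵀK)⁻¹·Kᵀ·(x' − x̄) = [-5]
z = y + H·x̄ = [-5] + [4] = [-1]

z = [-1]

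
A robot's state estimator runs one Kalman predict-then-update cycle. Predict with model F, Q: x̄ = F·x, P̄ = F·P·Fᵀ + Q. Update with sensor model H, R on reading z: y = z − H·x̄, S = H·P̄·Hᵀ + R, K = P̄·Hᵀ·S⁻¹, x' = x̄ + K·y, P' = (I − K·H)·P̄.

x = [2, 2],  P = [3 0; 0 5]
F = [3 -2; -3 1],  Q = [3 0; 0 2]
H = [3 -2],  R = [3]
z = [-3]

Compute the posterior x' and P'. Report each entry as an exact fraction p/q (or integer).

x̄ = F·x = [2, -4]
P̄ = F·P·Fᵀ + Q = [50 -37; -37 34]
y = z − H·x̄ = [-17]
S = H·P̄·Hᵀ + R = [1033]
K = P̄·Hᵀ·S⁻¹ = [224/1033; -179/1033]
x' = x̄ + K·y = [-1742/1033, -1089/1033]
P' = (I − K·H)·P̄ = [1474/1033 1875/1033; 1875/1033 3081/1033]

x' = [-1742/1033, -1089/1033]
P' = [1474/1033 1875/1033; 1875/1033 3081/1033]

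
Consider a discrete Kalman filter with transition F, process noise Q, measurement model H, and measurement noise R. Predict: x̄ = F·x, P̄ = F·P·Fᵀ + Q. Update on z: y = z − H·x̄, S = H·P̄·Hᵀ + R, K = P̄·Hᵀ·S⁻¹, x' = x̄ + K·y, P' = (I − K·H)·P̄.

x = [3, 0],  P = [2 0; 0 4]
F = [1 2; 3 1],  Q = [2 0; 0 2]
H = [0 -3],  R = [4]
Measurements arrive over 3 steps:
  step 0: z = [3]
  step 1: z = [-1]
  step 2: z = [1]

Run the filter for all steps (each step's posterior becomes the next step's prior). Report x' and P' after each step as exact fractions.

step 0: x̄ = F·x = [3, 9]
step 0: P̄ = F·P·Fᵀ + Q = [20 14; 14 24]
step 0: y = z − H·x̄ = [30]
step 0: S = H·P̄·Hᵀ + R = [220]
step 0: K = P̄·Hᵀ·S⁻¹ = [-21/110; -18/55]
step 0: x' = x̄ + K·y = [-30/11, -9/11]
step 0: P' = (I − K·H)·P̄ = [659/55 14/55; 14/55 24/55]
step 1: x̄ = F·x = [-48/11, -9]
step 1: P̄ = F·P·Fᵀ + Q = [921/55 193/5; 193/5 559/5]
step 1: y = z − H·x̄ = [-28]
step 1: S = H·P̄·Hᵀ + R = [5051/5]
step 1: K = P̄·Hᵀ·S⁻¹ = [-579/5051; -1677/5051]
step 1: x' = x̄ + K·y = [-64116/55561, 1497/5051]
step 1: P' = (I − K·H)·P̄ = [192864/55561 772/5051; 772/5051 2236/5051]
step 2: x̄ = F·x = [-31182/55561, -175881/55561]
step 2: P̄ = F·P·Fᵀ + Q = [436338/55561 687228/55561; 687228/55561 1922446/55561]
step 2: y = z − H·x̄ = [-472082/55561]
step 2: S = H·P̄·Hᵀ + R = [17524258/55561]
step 2: K = P̄·Hᵀ·S⁻¹ = [-1030842/8762129; -2883669/8762129]
step 2: x' = x̄ + K·y = [3841206/8762129, -3235431/8762129]
step 2: P' = (I − K·H)·P̄ = [30560634/8762129 1374456/8762129; 1374456/8762129 3844892/8762129]

step 0: x' = [-30/11, -9/11], P' = [659/55 14/55; 14/55 24/55]
step 1: x' = [-64116/55561, 1497/5051], P' = [192864/55561 772/5051; 772/5051 2236/5051]
step 2: x' = [3841206/8762129, -3235431/8762129], P' = [30560634/8762129 1374456/8762129; 1374456/8762129 3844892/8762129]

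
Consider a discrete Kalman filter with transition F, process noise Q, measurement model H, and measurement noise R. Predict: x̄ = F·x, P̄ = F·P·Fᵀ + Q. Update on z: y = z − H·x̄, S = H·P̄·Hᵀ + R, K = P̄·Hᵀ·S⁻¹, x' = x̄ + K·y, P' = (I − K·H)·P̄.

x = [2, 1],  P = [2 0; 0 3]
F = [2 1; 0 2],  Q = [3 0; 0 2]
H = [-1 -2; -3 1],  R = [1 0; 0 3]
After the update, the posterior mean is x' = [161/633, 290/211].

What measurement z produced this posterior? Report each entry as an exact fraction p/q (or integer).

x̄ = F·x = [5, 2]
P̄ = F·P·Fᵀ + Q = [14 6; 6 14]
S = H·P̄·Hᵀ + R = [95 44; 44 107]
K = P̄·Hᵀ·S⁻¹ = [-1198/8229 -2276/8229; -1154/2743 372/2743]
x' − x̄ = [-3004/633, -132/211] = K·y
y = (KᵀK)⁻¹·Kᵀ·(x' − x̄) = [6, 14]
z = y + H·x̄ = [6, 14] + [-9, -13] = [-3, 1]

z = [-3, 1]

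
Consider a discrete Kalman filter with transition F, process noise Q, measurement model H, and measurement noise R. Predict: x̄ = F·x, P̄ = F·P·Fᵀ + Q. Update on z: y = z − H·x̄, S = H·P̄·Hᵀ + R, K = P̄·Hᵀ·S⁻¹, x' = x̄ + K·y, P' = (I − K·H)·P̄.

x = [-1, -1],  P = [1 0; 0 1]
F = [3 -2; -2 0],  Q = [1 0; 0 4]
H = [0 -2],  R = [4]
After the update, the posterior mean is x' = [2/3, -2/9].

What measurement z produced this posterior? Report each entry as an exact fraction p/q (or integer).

x̄ = F·x = [-1, 2]
P̄ = F·P·Fᵀ + Q = [14 -6; -6 8]
S = H·P̄·Hᵀ + R = [36]
K = P̄·Hᵀ·S⁻¹ = [1/3; -4/9]
x' − x̄ = [5/3, -20/9] = K·y
y = (KᵀK)⁻¹·Kᵀ·(x' − x̄) = [5]
z = y + H·x̄ = [5] + [-4] = [1]

z = [1]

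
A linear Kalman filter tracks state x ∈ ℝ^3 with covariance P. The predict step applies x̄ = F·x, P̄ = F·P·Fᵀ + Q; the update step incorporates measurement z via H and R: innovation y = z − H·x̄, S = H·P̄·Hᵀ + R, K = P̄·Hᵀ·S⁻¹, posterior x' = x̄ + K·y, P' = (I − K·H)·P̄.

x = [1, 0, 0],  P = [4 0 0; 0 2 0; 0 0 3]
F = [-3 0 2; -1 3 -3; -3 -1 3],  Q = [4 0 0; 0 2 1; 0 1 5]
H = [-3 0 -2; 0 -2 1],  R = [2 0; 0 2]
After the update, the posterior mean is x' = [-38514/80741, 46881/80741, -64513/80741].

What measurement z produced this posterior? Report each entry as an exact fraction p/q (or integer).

x̄ = F·x = [-3, -1, -3]
P̄ = F·P·Fᵀ + Q = [52 -6 54; -6 51 -20; 54 -20 70]
S = H·P̄·Hᵀ + R = [1398 -418; -418 356]
K = P̄·Hᵀ·S⁻¹ = [-16599/80741 -4521/80741; -7587/80741 -36578/80741; -15383/80741 6886/80741]
x' − x̄ = [203709/80741, 127622/80741, 177710/80741] = K·y
y = (KᵀK)⁻¹·Kᵀ·(x' − x̄) = [-12, -1]
z = y + H·x̄ = [-12, -1] + [15, -1] = [3, -2]

z = [3, -2]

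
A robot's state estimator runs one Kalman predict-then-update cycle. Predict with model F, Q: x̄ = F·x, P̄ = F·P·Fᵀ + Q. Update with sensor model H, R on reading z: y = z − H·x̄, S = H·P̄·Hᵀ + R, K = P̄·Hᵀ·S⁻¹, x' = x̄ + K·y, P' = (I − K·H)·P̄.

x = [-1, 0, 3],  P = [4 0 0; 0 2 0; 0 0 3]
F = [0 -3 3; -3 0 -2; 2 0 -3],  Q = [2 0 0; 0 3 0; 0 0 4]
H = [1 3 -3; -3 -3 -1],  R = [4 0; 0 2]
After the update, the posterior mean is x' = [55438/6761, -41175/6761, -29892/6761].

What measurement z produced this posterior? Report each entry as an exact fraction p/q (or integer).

x̄ = F·x = [9, -3, -11]
P̄ = F·P·Fᵀ + Q = [47 -18 -27; -18 51 -6; -27 -6 47]
S = H·P̄·Hᵀ + R = [1095 -495; -495 409]
K = P̄·Hᵀ·S⁻¹ = [283/101415 -969/6761; 2757/33805 -870/6761; -8389/33805 -1171/6761]
x' − x̄ = [-5411/6761, -20892/6761, 44479/6761] = K·y
y = (KᵀK)⁻¹·Kᵀ·(x' − x̄) = [-30, 5]
z = y + H·x̄ = [-30, 5] + [33, -7] = [3, -2]

z = [3, -2]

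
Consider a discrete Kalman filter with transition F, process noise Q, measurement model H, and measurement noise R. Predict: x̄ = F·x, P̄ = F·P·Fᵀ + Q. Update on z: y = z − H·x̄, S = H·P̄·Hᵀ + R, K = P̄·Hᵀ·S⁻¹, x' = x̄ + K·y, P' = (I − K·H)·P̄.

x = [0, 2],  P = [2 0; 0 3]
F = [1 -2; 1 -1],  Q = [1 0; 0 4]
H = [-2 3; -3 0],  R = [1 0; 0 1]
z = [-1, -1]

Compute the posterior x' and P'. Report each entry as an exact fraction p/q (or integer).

x̄ = F·x = [-4, -2]
P̄ = F·P·Fᵀ + Q = [15 8; 8 9]
y = z − H·x̄ = [-3, -13]
S = H·P̄·Hᵀ + R = [46 18; 18 136]
K = P̄·Hᵀ·S⁻¹ = [-3/2966 -981/2966; 482/1483 -651/2966]
x' = x̄ + K·y = [449/1483, -361/2966]
P' = (I − K·H)·P̄ = [327/2966 217/2966; 217/2966 233/1483]

x' = [449/1483, -361/2966]
P' = [327/2966 217/2966; 217/2966 233/1483]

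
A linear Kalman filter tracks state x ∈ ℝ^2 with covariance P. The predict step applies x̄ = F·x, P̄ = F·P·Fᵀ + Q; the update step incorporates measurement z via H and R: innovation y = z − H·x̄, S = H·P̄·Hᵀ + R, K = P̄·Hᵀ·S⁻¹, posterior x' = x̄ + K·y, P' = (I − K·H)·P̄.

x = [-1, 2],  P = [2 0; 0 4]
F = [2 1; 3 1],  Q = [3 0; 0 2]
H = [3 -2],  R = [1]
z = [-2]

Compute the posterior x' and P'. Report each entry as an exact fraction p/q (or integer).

x̄ = F·x = [0, -1]
P̄ = F·P·Fᵀ + Q = [15 16; 16 24]
y = z − H·x̄ = [-4]
S = H·P̄·Hᵀ + R = [40]
K = P̄·Hᵀ·S⁻¹ = [13/40; 0]
x' = x̄ + K·y = [-13/10, -1]
P' = (I − K·H)·P̄ = [431/40 16; 16 24]

x' = [-13/10, -1]
P' = [431/40 16; 16 24]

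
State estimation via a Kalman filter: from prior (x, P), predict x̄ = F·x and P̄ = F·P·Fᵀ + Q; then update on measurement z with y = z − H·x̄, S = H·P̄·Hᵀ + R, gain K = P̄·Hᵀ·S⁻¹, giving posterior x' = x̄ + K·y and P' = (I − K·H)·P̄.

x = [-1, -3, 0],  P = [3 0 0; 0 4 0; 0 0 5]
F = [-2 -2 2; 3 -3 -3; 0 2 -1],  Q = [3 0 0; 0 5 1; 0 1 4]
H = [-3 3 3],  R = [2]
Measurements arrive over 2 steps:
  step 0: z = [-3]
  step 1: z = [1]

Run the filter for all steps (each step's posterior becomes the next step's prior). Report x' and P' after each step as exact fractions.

step 0: x' = [13309/2459, 22881/2459, -12045/2459], P' = [33600/2459 58245/2459 -24847/2459; 58245/2459 128098/2459 -69595/2459; -24847/2459 -69595/2459 44834/2459]
step 1: x' = [741883/1420844, 9936489/3552110, -2749905/1420844], P' = [60179317/9945908 22440933/4972954 13954457/9945908; 22440933/4972954 86691344/12432385 -12231893/4972954; 13954457/9945908 -12231893/4972954 39277809/9945908]

step 0: x̄ = F·x = [8, 6, -6]
step 0: P̄ = F·P·Fᵀ + Q = [51 -24 -26; -24 113 -8; -26 -8 25]
step 0: y = z − H·x̄ = [21]
step 0: S = H·P̄·Hᵀ + R = [2459]
step 0: K = P̄·Hᵀ·S⁻¹ = [-303/2459; 387/2459; 129/2459]
step 0: x' = x̄ + K·y = [13309/2459, 22881/2459, -12045/2459]
step 0: P' = (I − K·H)·P̄ = [33600/2459 58245/2459 -24847/2459; 58245/2459 128098/2459 -69595/2459; -24847/2459 -69595/2459 44834/2459]
step 1: x̄ = F·x = [-96470/2459, 7419/2459, 57807/2459]
step 1: P̄ = F·P·Fᵀ + Q = [2055001/2459 -180/2459 -1302304/2459; -180/2459 17209/2459 1169/2459; -1302304/2459 1169/2459 845442/2459]
step 1: y = z − H·x̄ = [-482629/2459]
step 1: S = H·P̄·Hᵀ + R = [49729540/2459]
step 1: K = P̄·Hᵀ·S⁻¹ = [-2014491/9945908; 27837/24864770; 1289349/9945908]
step 1: x' = x̄ + K·y = [741883/1420844, 9936489/3552110, -2749905/1420844]
step 1: P' = (I − K·H)·P̄ = [60179317/9945908 22440933/4972954 13954457/9945908; 22440933/4972954 86691344/12432385 -12231893/4972954; 13954457/9945908 -12231893/4972954 39277809/9945908]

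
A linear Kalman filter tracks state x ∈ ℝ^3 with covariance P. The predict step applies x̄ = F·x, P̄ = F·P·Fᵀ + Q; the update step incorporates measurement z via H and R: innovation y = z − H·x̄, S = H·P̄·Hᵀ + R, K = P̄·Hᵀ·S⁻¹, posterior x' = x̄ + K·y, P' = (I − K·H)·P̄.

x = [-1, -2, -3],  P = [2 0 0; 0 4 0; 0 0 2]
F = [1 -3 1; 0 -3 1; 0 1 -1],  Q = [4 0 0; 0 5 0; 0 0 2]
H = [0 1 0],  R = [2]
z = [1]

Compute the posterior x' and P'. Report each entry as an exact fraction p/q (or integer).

x̄ = F·x = [2, 3, 1]
P̄ = F·P·Fᵀ + Q = [44 38 -14; 38 43 -14; -14 -14 8]
y = z − H·x̄ = [-2]
S = H·P̄·Hᵀ + R = [45]
K = P̄·Hᵀ·S⁻¹ = [38/45; 43/45; -14/45]
x' = x̄ + K·y = [14/45, 49/45, 73/45]
P' = (I − K·H)·P̄ = [536/45 76/45 -98/45; 76/45 86/45 -28/45; -98/45 -28/45 164/45]

x' = [14/45, 49/45, 73/45]
P' = [536/45 76/45 -98/45; 76/45 86/45 -28/45; -98/45 -28/45 164/45]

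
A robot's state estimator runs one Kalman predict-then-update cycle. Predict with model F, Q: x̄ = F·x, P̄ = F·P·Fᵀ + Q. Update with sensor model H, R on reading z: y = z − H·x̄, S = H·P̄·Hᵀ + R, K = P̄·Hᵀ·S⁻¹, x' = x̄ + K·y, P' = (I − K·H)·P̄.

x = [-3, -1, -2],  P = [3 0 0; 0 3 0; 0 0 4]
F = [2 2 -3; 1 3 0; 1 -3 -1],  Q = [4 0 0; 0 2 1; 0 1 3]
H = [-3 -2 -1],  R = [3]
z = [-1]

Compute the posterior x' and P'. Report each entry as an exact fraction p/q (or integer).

x̄ = F·x = [-2, -6, 2]
P̄ = F·P·Fᵀ + Q = [64 24 0; 24 32 -23; 0 -23 37]
y = z − H·x̄ = [-17]
S = H·P̄·Hᵀ + R = [940]
K = P̄·Hᵀ·S⁻¹ = [-12/47; -113/940; 9/940]
x' = x̄ + K·y = [110/47, -3719/940, 1727/940]
P' = (I − K·H)·P̄ = [128/47 -228/47 108/47; -228/47 17311/940 -20603/940; 108/47 -20603/940 34699/940]

x' = [110/47, -3719/940, 1727/940]
P' = [128/47 -228/47 108/47; -228/47 17311/940 -20603/940; 108/47 -20603/940 34699/940]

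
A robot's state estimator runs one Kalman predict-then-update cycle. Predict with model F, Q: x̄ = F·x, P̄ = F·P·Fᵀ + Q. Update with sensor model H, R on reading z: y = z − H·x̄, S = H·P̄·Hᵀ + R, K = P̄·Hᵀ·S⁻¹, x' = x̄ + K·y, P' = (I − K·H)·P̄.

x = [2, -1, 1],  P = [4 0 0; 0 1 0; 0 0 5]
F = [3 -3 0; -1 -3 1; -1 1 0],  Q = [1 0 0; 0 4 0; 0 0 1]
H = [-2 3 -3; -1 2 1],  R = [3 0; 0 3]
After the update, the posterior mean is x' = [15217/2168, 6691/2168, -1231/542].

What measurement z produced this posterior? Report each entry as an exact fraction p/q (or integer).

z = [2, -3]

x̄ = F·x = [9, 2, -3]
P̄ = F·P·Fᵀ + Q = [46 -3 -15; -3 22 1; -15 1 6]
S = H·P̄·Hᵀ + R = [277 209; 209 189]
K = P̄·Hᵀ·S⁻¹ = [3419/8672 -6855/8672; 3009/8672 -1125/8672; -493/2168 809/2168]
x' − x̄ = [-4295/2168, 2355/2168, 395/542] = K·y
y = (KᵀK)⁻¹·Kᵀ·(x' − x̄) = [5, 5]
z = y + H·x̄ = [5, 5] + [-3, -8] = [2, -3]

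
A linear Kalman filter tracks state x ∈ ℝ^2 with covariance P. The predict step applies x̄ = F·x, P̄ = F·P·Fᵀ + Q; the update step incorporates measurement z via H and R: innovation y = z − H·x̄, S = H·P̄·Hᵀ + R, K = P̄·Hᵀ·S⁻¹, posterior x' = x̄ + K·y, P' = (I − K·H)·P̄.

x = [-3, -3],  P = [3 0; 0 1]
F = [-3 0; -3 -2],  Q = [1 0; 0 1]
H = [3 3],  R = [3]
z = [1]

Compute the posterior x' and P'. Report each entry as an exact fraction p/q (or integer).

x̄ = F·x = [9, 15]
P̄ = F·P·Fᵀ + Q = [28 27; 27 32]
y = z − H·x̄ = [-71]
S = H·P̄·Hᵀ + R = [1029]
K = P̄·Hᵀ·S⁻¹ = [55/343; 59/343]
x' = x̄ + K·y = [-818/343, 956/343]
P' = (I − K·H)·P̄ = [529/343 -474/343; -474/343 533/343]

x' = [-818/343, 956/343]
P' = [529/343 -474/343; -474/343 533/343]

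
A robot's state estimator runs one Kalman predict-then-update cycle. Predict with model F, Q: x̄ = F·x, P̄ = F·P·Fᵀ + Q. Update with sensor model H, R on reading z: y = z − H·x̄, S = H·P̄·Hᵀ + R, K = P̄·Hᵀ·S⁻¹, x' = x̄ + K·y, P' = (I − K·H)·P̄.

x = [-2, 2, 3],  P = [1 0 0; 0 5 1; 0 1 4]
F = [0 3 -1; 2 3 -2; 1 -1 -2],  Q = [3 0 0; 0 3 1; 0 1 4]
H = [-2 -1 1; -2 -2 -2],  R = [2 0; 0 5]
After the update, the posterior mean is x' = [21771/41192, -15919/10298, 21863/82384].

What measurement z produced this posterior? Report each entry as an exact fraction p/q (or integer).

z = [1, 1]

x̄ = F·x = [3, -4, -10]
P̄ = F·P·Fᵀ + Q = [46 44 -12; 44 56 0; -12 0 30]
S = H·P̄·Hᵀ + R = [496 476; 476 789]
K = P̄·Hᵀ·S⁻¹ = [-10629/41192 -433/10298; -1151/10298 -958/5149; 29871/82384 -5445/20596]
x' − x̄ = [-101805/41192, 25273/10298, 845703/82384] = K·y
y = (KᵀK)⁻¹·Kᵀ·(x' − x̄) = [13, -21]
z = y + H·x̄ = [13, -21] + [-12, 22] = [1, 1]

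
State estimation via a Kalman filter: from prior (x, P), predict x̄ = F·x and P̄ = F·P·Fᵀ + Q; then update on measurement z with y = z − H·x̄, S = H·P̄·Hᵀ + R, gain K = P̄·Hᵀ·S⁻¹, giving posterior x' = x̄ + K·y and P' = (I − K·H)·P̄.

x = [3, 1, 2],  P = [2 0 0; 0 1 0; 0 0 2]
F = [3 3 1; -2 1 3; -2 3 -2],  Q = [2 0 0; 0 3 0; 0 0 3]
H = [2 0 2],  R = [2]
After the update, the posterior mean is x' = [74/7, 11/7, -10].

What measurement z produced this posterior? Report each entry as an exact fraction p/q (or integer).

x̄ = F·x = [14, 1, -7]
P̄ = F·P·Fᵀ + Q = [31 -3 -7; -3 30 -1; -7 -1 28]
S = H·P̄·Hᵀ + R = [182]
K = P̄·Hᵀ·S⁻¹ = [24/91; -4/91; 3/13]
x' − x̄ = [-24/7, 4/7, -3] = K·y
y = (KᵀK)⁻¹·Kᵀ·(x' − x̄) = [-13]
z = y + H·x̄ = [-13] + [14] = [1]

z = [1]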